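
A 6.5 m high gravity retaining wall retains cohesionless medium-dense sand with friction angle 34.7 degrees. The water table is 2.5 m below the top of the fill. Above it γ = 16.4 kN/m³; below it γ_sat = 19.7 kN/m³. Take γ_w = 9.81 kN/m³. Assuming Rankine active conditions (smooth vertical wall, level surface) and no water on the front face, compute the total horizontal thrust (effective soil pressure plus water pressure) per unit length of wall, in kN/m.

K_a = tan²(45° − φ/2) = 0.2745.
γ' = 19.7 − 9.81 = 9.890 kN/m³. Depth below WT = 4.0 m.
σ'_h at WT = K_a γ d_w = 11.25 kPa; at base = 11.25 + K_a γ' × 4.0 = 22.11 kPa.
P₁ (0–2.5 m) = ½×11.25×2.5 = 14.07. P₂ (2.5–6.5 m) = ½(11.25+22.11)×4.0 = 66.73.
P_w = ½ γ_w h₂² = 0.5×9.81×4.0² = 78.48. Total = 14.07+66.73+78.48 = 159.3 kN/m.

159 kN/m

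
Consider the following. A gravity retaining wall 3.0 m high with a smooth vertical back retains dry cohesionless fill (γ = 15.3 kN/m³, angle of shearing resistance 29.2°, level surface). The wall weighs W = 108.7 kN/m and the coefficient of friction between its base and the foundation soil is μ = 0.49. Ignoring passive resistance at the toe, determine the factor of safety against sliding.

K_a = tan²(45° − 29.2°/2) = 0.3442.
P_a = ½K_aγH² = 0.5×0.3442×15.3×3.0² = 23.70 kN/m, acting at H/3 = 1.000 m above the base.
FS_sliding = μW / P_a = 0.49×108.7 / 23.70 = 2.247.

2.25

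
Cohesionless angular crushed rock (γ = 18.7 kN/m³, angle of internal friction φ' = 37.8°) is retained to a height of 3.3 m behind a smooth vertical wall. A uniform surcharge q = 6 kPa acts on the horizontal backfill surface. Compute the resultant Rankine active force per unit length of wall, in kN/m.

29.2 kN/m

K_a = tan²(45° − φ/2) = 0.2400.
Soil triangle: ½ K_a γ H² = 0.5×0.2400×18.7×3.3² = 24.44 kN/m.
Surcharge rectangle: K_a q H = 0.2400×6×3.3 = 4.752 kN/m.
Total = 24.44 + 4.752 = 29.19 kN/m.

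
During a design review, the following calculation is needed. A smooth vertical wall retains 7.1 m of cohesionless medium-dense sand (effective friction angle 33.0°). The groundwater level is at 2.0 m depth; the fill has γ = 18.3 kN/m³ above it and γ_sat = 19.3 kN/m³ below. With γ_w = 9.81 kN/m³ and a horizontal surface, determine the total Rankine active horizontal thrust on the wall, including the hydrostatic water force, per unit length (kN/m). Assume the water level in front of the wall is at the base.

K_a = tan²(45° − φ/2) = 0.2948.
γ' = 19.3 − 9.81 = 9.490 kN/m³. Depth below WT = 5.1 m.
σ'_h at WT = K_a γ d_w = 10.79 kPa; at base = 10.79 + K_a γ' × 5.1 = 25.06 kPa.
P₁ (0–2.0 m) = ½×10.79×2.0 = 10.79. P₂ (2.0–7.1 m) = ½(10.79+25.06)×5.1 = 91.41.
P_w = ½ γ_w h₂² = 0.5×9.81×5.1² = 127.6. Total = 10.79+91.41+127.6 = 229.8 kN/m.

230 kN/m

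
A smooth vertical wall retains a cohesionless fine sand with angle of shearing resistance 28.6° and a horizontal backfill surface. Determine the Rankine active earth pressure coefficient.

0.353

K_a = (1 − sin φ)/(1 + sin φ) = (1 − sin 28.6°)/(1 + sin 28.6°) = 0.3525.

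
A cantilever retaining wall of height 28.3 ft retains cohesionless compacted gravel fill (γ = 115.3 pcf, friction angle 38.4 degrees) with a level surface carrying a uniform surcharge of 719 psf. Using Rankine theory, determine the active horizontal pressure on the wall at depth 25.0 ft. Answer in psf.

K_a = (1 − sin φ)/(1 + sin φ) = 0.2337.
σ_v = γz + q = 115.3 × 25.0 + 719 = 3602 psf.
σ_h = K_a σ_v = 0.2337 × 3602 = 841.6 psf.

842 psf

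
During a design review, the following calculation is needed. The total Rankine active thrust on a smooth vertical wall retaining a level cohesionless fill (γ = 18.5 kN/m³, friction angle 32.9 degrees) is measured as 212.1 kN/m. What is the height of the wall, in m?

K_a = 0.2960. P_a = ½ K_a γ H² ⇒ H = √(2P_a/(K_a γ)).
H = √(2×212.1/(0.2960×18.5)) = 8.801 m.

8.80 m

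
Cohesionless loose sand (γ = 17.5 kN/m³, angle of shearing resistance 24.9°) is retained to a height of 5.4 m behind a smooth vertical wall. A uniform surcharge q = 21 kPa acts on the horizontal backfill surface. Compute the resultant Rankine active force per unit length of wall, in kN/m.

K_a = tan²(45° − φ/2) = 0.4074.
Soil triangle: ½ K_a γ H² = 0.5×0.4074×17.5×5.4² = 104.0 kN/m.
Surcharge rectangle: K_a q H = 0.4074×21×5.4 = 46.20 kN/m.
Total = 104.0 + 46.20 = 150.2 kN/m.

150 kN/m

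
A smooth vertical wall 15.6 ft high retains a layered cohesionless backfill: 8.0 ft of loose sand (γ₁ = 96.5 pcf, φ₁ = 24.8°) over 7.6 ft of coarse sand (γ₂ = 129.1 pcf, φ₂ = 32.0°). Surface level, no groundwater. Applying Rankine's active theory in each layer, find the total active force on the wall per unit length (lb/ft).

4210 lb/ft

K_a1 = tan²(45°−24.8°/2) = 0.4090; K_a2 = tan²(45°−32.0°/2) = 0.3073.
Layer 1: σ at base = K_a1 γ₁ h₁ = 315.7 psf; P₁ = ½×315.7×8.0 = 1263.
Layer 2: σ_v at top = γ₁h₁ = 772.0; σ_h top = K_a2×772.0 = 237.2; σ_h base = K_a2×(772.0+129.1×7.6) = 538.7.
P₂ = ½(237.2+538.7)×7.6 = 2948. Total P_a = 1263+2948 = 4211 lb/ft.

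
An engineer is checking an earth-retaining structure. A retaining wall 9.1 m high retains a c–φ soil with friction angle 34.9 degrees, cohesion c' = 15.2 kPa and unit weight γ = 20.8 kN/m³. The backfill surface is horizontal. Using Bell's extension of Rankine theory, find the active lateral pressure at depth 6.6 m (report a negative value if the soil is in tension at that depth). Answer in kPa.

K_a = (1 − sin φ)/(1 + sin φ) = 0.2721.
σ_a = K_a γ z − 2c√K_a = 0.2721×20.8×6.6 − 2×15.2×0.5217 = 21.50 kPa.

21.5 kPa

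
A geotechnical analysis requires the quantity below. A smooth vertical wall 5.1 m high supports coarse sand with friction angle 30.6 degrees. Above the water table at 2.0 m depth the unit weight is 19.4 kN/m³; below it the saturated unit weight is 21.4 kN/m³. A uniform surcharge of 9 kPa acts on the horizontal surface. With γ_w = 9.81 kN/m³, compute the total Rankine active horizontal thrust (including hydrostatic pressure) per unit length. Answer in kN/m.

132 kN/m

K_a = tan²(45° − φ/2) = 0.3253.
γ' = 21.4 − 9.81 = 11.59 kN/m³. h₂ = H − d_w = 3.1 m.
σ'_h: at surface K_a·q = 2.928; at WT K_a(q+γd_w) = 15.55; at base K_a(q+γd_w+γ'h₂) = 27.24 kPa.
P₁ = ½(2.928+15.55)×2.0 = 18.48; P₂ = ½(15.55+27.24)×3.1 = 66.33; P_w = ½γ_w h₂² = 47.14.
Total = 18.48+66.33+47.14 = 131.9 kN/m.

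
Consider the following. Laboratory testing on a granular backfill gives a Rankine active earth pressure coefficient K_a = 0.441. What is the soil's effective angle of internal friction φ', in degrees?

K_a = tan²(45° − φ/2) ⇒ 45° − φ/2 = arctan(√0.441) = 33.59°.
φ = 2(45° − 33.59°) = 22.83°.

22.8°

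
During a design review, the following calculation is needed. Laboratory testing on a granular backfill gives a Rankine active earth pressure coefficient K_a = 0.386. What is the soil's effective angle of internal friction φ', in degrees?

26.3°

K_a = tan²(45° − φ/2) ⇒ 45° − φ/2 = arctan(√0.386) = 31.85°.
φ = 2(45° − 31.85°) = 26.30°.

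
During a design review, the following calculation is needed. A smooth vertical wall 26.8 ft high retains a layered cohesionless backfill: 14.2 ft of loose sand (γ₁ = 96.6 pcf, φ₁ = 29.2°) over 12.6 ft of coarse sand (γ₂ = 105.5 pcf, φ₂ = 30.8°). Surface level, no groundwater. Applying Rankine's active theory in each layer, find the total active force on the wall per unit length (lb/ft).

11600 lb/ft

K_a1 = tan²(45°−29.2°/2) = 0.3442; K_a2 = tan²(45°−30.8°/2) = 0.3227.
Layer 1: σ at base = K_a1 γ₁ h₁ = 472.2 psf; P₁ = ½×472.2×14.2 = 3352.
Layer 2: σ_v at top = γ₁h₁ = 1372; σ_h top = K_a2×1372 = 442.7; σ_h base = K_a2×(1372+105.5×12.6) = 871.7.
P₂ = ½(442.7+871.7)×12.6 = 8280. Total P_a = 3352+8280 = 11630 lb/ft.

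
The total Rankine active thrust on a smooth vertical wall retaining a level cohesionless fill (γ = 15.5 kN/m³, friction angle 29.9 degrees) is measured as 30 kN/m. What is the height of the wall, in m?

3.40 m

K_a = 0.3347. P_a = ½ K_a γ H² ⇒ H = √(2P_a/(K_a γ)).
H = √(2×30/(0.3347×15.5)) = 3.401 m.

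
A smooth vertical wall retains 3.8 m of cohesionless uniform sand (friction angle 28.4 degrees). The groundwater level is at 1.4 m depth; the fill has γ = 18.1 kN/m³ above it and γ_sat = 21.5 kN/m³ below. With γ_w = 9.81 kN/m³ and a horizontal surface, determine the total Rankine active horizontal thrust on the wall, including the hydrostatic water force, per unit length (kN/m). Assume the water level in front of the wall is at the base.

68.1 kN/m

K_a = tan²(45° − φ/2) = 0.3554.
γ' = 21.5 − 9.81 = 11.69 kN/m³. Depth below WT = 2.4 m.
σ'_h at WT = K_a γ d_w = 9.005 kPa; at base = 9.005 + K_a γ' × 2.4 = 18.97 kPa.
P₁ (0–1.4 m) = ½×9.005×1.4 = 6.303. P₂ (1.4–3.8 m) = ½(9.005+18.97)×2.4 = 33.58.
P_w = ½ γ_w h₂² = 0.5×9.81×2.4² = 28.25. Total = 6.303+33.58+28.25 = 68.13 kN/m.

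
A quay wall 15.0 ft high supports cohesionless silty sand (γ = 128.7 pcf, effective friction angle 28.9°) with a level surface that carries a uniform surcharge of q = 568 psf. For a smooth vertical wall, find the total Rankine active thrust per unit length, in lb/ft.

8010 lb/ft

K_a = tan²(45° − φ/2) = 0.3484.
Soil triangle: ½ K_a γ H² = 0.5×0.3484×128.7×15.0² = 5044 lb/ft.
Surcharge rectangle: K_a q H = 0.3484×568×15.0 = 2968 lb/ft.
Total = 5044 + 2968 = 8012 lb/ft.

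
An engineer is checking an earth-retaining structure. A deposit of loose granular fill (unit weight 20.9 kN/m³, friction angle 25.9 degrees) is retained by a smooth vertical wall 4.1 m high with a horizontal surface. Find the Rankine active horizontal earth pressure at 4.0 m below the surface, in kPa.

32.8 kPa

K_a = (1 − sin φ)/(1 + sin φ) = 0.3920.
σ_h = K_a γ z = 0.3920 × 20.9 × 4.0 = 32.77 kPa.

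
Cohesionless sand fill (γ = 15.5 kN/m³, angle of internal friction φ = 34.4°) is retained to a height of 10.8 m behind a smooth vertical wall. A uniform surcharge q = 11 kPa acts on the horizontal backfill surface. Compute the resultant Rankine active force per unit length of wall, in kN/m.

K_a = tan²(45° − φ/2) = 0.2780.
Soil triangle: ½ K_a γ H² = 0.5×0.2780×15.5×10.8² = 251.3 kN/m.
Surcharge rectangle: K_a q H = 0.2780×11×10.8 = 33.02 kN/m.
Total = 251.3 + 33.02 = 284.3 kN/m.

284 kN/m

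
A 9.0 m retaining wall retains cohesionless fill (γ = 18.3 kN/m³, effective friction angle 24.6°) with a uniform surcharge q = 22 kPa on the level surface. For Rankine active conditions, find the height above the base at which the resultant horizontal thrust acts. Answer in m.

3.32 m

K_a = 0.4121.
Triangular part P₁ = ½K_aγH² = 305.5 at H/3 = 3.000 m; rectangular part P₂ = K_a q H = 81.61 at H/2 = 4.500 m.
ȳ = (P₁·3.000 + P₂·4.500)/(P₁+P₂) = 3.316 m.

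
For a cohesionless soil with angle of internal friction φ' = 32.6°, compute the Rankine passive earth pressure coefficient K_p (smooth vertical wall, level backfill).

K_p = (1 + sin φ)/(1 − sin φ) = tan²(45° + 32.6°/2) = 3.336.

3.34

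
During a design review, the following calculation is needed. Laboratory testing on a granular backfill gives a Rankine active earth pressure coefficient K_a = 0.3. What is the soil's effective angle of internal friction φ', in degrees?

32.6°

K_a = tan²(45° − φ/2) ⇒ 45° − φ/2 = arctan(√0.3) = 28.71°.
φ = 2(45° − 28.71°) = 32.58°.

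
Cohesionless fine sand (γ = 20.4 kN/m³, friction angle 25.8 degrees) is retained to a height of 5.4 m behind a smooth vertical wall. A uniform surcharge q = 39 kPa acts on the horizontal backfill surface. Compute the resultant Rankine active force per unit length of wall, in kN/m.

K_a = tan²(45° − φ/2) = 0.3935.
Soil triangle: ½ K_a γ H² = 0.5×0.3935×20.4×5.4² = 117.0 kN/m.
Surcharge rectangle: K_a q H = 0.3935×39×5.4 = 82.87 kN/m.
Total = 117.0 + 82.87 = 199.9 kN/m.

200 kN/m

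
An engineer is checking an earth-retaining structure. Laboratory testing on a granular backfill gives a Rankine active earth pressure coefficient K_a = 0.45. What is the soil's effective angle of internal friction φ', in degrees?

22.3°

K_a = tan²(45° − φ/2) ⇒ 45° − φ/2 = arctan(√0.45) = 33.85°.
φ = 2(45° − 33.85°) = 22.29°.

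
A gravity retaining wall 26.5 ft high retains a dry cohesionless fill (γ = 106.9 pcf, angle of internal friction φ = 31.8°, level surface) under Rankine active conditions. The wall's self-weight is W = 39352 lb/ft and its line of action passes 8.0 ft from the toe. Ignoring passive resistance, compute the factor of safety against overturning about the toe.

K_a = tan²(45° − 31.8°/2) = 0.3098.
P_a = ½K_aγH² = 0.5×0.3098×106.9×26.5² = 11630 lb/ft, acting at H/3 = 8.833 ft above the base.
Overturning moment M_o = P_a × H/3 = 11630 × 8.833 = 102700.
Resisting moment M_r = W × 8.0 = 39352 × 8.0 = 314800.
FS_overturning = M_r/M_o = 314800/102700 = 3.065.

3.06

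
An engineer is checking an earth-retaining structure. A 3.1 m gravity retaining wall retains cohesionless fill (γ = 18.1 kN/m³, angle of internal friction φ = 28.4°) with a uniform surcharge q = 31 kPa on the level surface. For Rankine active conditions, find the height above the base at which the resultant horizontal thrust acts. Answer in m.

1.30 m

K_a = 0.3554.
Triangular part P₁ = ½K_aγH² = 30.91 at H/3 = 1.033 m; rectangular part P₂ = K_a q H = 34.15 at H/2 = 1.550 m.
ȳ = (P₁·1.033 + P₂·1.550)/(P₁+P₂) = 1.305 m.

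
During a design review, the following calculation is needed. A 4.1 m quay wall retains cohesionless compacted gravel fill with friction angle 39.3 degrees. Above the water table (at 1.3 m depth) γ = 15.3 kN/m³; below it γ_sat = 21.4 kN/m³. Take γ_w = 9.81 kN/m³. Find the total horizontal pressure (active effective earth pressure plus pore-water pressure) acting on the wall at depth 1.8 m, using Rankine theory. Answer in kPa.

10.7 kPa

K_a = (1 − sin φ)/(1 + sin φ) = 0.2245.
γ' = 21.4 − 9.81 = 11.59 kN/m³.
Effective vertical stress at 1.8 m: σ'_v = 15.3×1.3 + 11.59×0.500 = 25.68 kPa.
σ'_h = K_a σ'_v = 0.2245 × 25.68 = 5.765 kPa; u = γ_w × 0.500 = 4.905 kPa.
Total σ_h = 5.765 + 4.905 = 10.67 kPa.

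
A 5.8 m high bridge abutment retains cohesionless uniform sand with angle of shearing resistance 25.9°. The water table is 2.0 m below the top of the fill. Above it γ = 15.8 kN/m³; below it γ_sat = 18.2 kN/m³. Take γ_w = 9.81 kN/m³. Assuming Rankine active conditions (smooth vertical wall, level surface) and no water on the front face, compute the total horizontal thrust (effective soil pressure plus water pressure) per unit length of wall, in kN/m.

K_a = tan²(45° − φ/2) = 0.3920.
γ' = 18.2 − 9.81 = 8.390 kN/m³. Depth below WT = 3.8 m.
σ'_h at WT = K_a γ d_w = 12.39 kPa; at base = 12.39 + K_a γ' × 3.8 = 24.88 kPa.
P₁ (0–2.0 m) = ½×12.39×2.0 = 12.39. P₂ (2.0–5.8 m) = ½(12.39+24.88)×3.8 = 70.81.
P_w = ½ γ_w h₂² = 0.5×9.81×3.8² = 70.83. Total = 12.39+70.81+70.83 = 154.0 kN/m.

154 kN/m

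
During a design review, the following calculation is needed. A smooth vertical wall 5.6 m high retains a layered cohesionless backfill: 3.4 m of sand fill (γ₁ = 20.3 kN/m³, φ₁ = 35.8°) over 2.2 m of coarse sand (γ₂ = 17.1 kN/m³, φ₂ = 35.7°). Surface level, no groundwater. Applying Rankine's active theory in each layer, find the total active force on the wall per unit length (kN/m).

K_a1 = tan²(45°−35.8°/2) = 0.2619; K_a2 = tan²(45°−35.7°/2) = 0.2630.
Layer 1: σ at base = K_a1 γ₁ h₁ = 18.07 kPa; P₁ = ½×18.07×3.4 = 30.73.
Layer 2: σ_v at top = γ₁h₁ = 69.02; σ_h top = K_a2×69.02 = 18.15; σ_h base = K_a2×(69.02+17.1×2.2) = 28.05.
P₂ = ½(18.15+28.05)×2.2 = 50.82. Total P_a = 30.73+50.82 = 81.54 kN/m.

81.5 kN/m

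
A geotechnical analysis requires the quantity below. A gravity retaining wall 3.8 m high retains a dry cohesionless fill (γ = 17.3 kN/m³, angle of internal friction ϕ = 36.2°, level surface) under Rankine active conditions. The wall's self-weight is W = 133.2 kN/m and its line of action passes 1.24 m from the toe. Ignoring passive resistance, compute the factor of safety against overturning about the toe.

4.06

K_a = tan²(45° − 36.2°/2) = 0.2574.
P_a = ½K_aγH² = 0.5×0.2574×17.3×3.8² = 32.15 kN/m, acting at H/3 = 1.267 m above the base.
Overturning moment M_o = P_a × H/3 = 32.15 × 1.267 = 40.72.
Resisting moment M_r = W × 1.24 = 133.2 × 1.24 = 165.2.
FS_overturning = M_r/M_o = 165.2/40.72 = 4.056.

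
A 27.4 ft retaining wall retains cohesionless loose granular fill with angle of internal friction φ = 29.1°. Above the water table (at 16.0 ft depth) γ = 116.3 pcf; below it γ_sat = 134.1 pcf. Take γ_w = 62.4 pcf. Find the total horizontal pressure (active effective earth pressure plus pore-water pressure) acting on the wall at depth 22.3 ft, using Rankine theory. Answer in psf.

1190 psf

K_a = (1 − sin φ)/(1 + sin φ) = 0.3456.
γ' = 134.1 − 62.4 = 71.70 pcf.
Effective vertical stress at 22.3 ft: σ'_v = 116.3×16.0 + 71.70×6.30 = 2313 psf.
σ'_h = K_a σ'_v = 0.3456 × 2313 = 799.2 psf; u = γ_w × 6.30 = 393.1 psf.
Total σ_h = 799.2 + 393.1 = 1192 psf.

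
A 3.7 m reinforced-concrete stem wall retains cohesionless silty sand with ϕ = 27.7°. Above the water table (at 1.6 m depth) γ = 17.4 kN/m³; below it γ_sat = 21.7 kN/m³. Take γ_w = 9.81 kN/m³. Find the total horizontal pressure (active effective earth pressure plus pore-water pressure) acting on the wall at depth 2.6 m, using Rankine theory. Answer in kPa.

24.3 kPa

K_a = (1 − sin φ)/(1 + sin φ) = 0.3653.
γ' = 21.7 − 9.81 = 11.89 kN/m³.
Effective vertical stress at 2.6 m: σ'_v = 17.4×1.6 + 11.89×1.00 = 39.73 kPa.
σ'_h = K_a σ'_v = 0.3653 × 39.73 = 14.51 kPa; u = γ_w × 1.00 = 9.810 kPa.
Total σ_h = 14.51 + 9.810 = 24.32 kPa.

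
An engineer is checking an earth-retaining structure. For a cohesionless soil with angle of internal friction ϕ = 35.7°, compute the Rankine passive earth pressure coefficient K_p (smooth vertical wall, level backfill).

3.80

K_p = (1 + sin φ)/(1 − sin φ) = tan²(45° + 35.7°/2) = 3.802.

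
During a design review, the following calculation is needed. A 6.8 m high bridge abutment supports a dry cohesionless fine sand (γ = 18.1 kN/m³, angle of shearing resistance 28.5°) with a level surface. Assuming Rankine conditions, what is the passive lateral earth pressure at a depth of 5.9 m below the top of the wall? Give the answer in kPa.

302 kPa

K_p = (1 + sin φ)/(1 − sin φ) = 2.825.
σ_h = K_p γ z = 2.825 × 18.1 × 5.9 = 301.7 kPa.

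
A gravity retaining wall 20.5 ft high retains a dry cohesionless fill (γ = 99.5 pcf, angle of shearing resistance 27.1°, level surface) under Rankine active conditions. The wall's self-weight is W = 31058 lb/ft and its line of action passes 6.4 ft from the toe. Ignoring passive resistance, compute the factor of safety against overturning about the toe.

3.72

K_a = tan²(45° − 27.1°/2) = 0.3741.
P_a = ½K_aγH² = 0.5×0.3741×99.5×20.5² = 7821 lb/ft, acting at H/3 = 6.833 ft above the base.
Overturning moment M_o = P_a × H/3 = 7821 × 6.833 = 53440.
Resisting moment M_r = W × 6.4 = 31058 × 6.4 = 198800.
FS_overturning = M_r/M_o = 198800/53440 = 3.719.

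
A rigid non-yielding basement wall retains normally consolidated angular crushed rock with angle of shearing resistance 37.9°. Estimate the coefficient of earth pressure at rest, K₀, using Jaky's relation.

K₀ = 1 − sin φ' = 1 − sin 37.9° = 0.3857.

0.386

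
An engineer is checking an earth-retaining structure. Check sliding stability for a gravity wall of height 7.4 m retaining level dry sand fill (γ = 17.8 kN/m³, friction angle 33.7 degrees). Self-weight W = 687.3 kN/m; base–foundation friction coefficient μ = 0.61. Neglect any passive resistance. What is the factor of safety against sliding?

K_a = tan²(45° − 33.7°/2) = 0.2863.
P_a = ½K_aγH² = 0.5×0.2863×17.8×7.4² = 139.5 kN/m, acting at H/3 = 2.467 m above the base.
FS_sliding = μW / P_a = 0.61×687.3 / 139.5 = 3.005.

3.00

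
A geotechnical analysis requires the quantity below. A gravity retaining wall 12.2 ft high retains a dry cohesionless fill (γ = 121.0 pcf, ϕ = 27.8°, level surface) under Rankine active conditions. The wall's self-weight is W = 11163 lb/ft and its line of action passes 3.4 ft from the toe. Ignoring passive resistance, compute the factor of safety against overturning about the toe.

2.85

K_a = tan²(45° − 27.8°/2) = 0.3639.
P_a = ½K_aγH² = 0.5×0.3639×121.0×12.2² = 3277 lb/ft, acting at H/3 = 4.067 ft above the base.
Overturning moment M_o = P_a × H/3 = 3277 × 4.067 = 13330.
Resisting moment M_r = W × 3.4 = 11163 × 3.4 = 37950.
FS_overturning = M_r/M_o = 37950/13330 = 2.848.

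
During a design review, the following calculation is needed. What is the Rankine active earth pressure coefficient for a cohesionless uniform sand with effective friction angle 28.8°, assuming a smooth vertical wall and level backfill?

K_a = (1 − sin φ)/(1 + sin φ) = (1 − sin 28.8°)/(1 + sin 28.8°) = 0.3498.

0.350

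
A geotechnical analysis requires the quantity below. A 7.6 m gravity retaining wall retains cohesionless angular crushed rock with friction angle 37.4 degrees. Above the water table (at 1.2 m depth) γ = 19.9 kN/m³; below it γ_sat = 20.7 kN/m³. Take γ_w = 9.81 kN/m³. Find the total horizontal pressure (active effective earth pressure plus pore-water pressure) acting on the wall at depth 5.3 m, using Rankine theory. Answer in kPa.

57.0 kPa

K_a = (1 − sin φ)/(1 + sin φ) = 0.2443.
γ' = 20.7 − 9.81 = 10.89 kN/m³.
Effective vertical stress at 5.3 m: σ'_v = 19.9×1.2 + 10.89×4.10 = 68.53 kPa.
σ'_h = K_a σ'_v = 0.2443 × 68.53 = 16.74 kPa; u = γ_w × 4.10 = 40.22 kPa.
Total σ_h = 16.74 + 40.22 = 56.96 kPa.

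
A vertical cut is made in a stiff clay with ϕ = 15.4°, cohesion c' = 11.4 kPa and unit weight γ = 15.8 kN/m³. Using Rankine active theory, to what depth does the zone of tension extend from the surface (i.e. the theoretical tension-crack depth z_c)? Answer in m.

1.89 m

K_a = tan²(45° − 15.4°/2) = 0.5803; √K_a = 0.7618.
The active pressure is zero where K_a γ z = 2c√K_a, so z_c = 2c/(γ√K_a) = 2×11.4/(15.8×0.7618) = 1.894 m.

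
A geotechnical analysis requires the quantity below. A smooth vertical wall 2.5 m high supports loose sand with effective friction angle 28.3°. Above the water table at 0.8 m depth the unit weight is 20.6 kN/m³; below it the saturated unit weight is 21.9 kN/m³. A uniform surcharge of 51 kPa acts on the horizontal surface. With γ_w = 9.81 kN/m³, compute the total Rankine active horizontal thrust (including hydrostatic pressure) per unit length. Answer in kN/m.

78.2 kN/m

K_a = tan²(45° − φ/2) = 0.3568.
γ' = 21.9 − 9.81 = 12.09 kN/m³. h₂ = H − d_w = 1.7 m.
σ'_h: at surface K_a·q = 18.20; at WT K_a(q+γd_w) = 24.07; at base K_a(q+γd_w+γ'h₂) = 31.41 kPa.
P₁ = ½(18.20+24.07)×0.8 = 16.91; P₂ = ½(24.07+31.41)×1.7 = 47.16; P_w = ½γ_w h₂² = 14.18.
Total = 16.91+47.16+14.18 = 78.24 kN/m.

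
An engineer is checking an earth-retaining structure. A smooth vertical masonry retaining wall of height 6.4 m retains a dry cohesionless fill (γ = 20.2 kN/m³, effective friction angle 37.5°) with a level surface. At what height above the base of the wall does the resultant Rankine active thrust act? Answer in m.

2.13 m

K_a = 0.2432.
The pressure distribution is triangular, so the resultant acts at H/3 above the base = 6.4/3 = 2.133 m.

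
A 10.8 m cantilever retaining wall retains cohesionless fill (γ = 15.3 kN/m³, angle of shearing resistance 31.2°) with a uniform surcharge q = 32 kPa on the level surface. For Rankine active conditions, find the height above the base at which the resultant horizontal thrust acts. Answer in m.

K_a = 0.3175.
Triangular part P₁ = ½K_aγH² = 283.3 at H/3 = 3.600 m; rectangular part P₂ = K_a q H = 109.7 at H/2 = 5.400 m.
ȳ = (P₁·3.600 + P₂·5.400)/(P₁+P₂) = 4.103 m.

4.10 m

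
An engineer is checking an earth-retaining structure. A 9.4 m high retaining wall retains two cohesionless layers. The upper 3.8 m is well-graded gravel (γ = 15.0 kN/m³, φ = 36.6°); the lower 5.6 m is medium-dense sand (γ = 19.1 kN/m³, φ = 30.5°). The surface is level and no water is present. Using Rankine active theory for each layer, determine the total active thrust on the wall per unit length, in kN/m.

K_a1 = tan²(45°−36.6°/2) = 0.2530; K_a2 = tan²(45°−30.5°/2) = 0.3267.
Layer 1: σ at base = K_a1 γ₁ h₁ = 14.42 kPa; P₁ = ½×14.42×3.8 = 27.40.
Layer 2: σ_v at top = γ₁h₁ = 57.00; σ_h top = K_a2×57.00 = 18.62; σ_h base = K_a2×(57.00+19.1×5.6) = 53.56.
P₂ = ½(18.62+53.56)×5.6 = 202.1. Total P_a = 27.40+202.1 = 229.5 kN/m.

229 kN/m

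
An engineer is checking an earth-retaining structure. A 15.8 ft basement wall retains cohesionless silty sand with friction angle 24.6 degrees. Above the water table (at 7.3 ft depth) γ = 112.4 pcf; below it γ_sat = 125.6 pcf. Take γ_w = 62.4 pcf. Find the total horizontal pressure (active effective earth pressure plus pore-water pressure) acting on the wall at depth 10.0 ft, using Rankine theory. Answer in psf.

577 psf

K_a = (1 − sin φ)/(1 + sin φ) = 0.4121.
γ' = 125.6 − 62.4 = 63.20 pcf.
Effective vertical stress at 10.0 ft: σ'_v = 112.4×7.3 + 63.20×2.70 = 991.2 psf.
σ'_h = K_a σ'_v = 0.4121 × 991.2 = 408.5 psf; u = γ_w × 2.70 = 168.5 psf.
Total σ_h = 408.5 + 168.5 = 577.0 psf.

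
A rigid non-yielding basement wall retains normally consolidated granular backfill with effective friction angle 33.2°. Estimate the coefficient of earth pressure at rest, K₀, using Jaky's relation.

0.452

K₀ = 1 − sin φ' = 1 − sin 33.2° = 0.4524.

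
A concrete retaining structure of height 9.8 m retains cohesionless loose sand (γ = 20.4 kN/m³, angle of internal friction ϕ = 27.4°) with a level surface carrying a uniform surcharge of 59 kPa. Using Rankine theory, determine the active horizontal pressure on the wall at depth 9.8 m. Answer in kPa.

95.7 kPa

K_a = (1 − sin φ)/(1 + sin φ) = 0.3697.
σ_v = γz + q = 20.4 × 9.8 + 59 = 258.9 kPa.
σ_h = K_a σ_v = 0.3697 × 258.9 = 95.72 kPa.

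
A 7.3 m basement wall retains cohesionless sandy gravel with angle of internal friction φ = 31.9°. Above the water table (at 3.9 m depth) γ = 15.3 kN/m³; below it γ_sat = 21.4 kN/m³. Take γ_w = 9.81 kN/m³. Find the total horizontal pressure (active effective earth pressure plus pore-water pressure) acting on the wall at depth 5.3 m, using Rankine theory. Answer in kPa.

37.1 kPa

K_a = (1 − sin φ)/(1 + sin φ) = 0.3085.
γ' = 21.4 − 9.81 = 11.59 kN/m³.
Effective vertical stress at 5.3 m: σ'_v = 15.3×3.9 + 11.59×1.40 = 75.90 kPa.
σ'_h = K_a σ'_v = 0.3085 × 75.90 = 23.42 kPa; u = γ_w × 1.40 = 13.73 kPa.
Total σ_h = 23.42 + 13.73 = 37.15 kPa.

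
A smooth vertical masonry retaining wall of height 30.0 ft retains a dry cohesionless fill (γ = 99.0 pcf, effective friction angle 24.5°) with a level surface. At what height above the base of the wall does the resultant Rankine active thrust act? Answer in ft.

10.0 ft

K_a = 0.4137.
The pressure distribution is triangular, so the resultant acts at H/3 above the base = 30.0/3 = 10.00 ft.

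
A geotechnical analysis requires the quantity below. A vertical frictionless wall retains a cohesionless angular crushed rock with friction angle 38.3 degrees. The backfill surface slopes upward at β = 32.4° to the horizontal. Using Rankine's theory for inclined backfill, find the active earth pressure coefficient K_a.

K_a = cos β · (cos β − √(cos²β − cos²φ)) / (cos β + √(cos²β − cos²φ)).
cos β = 0.8443, cos φ = 0.7848, √(cos²β − cos²φ) = 0.3115.
K_a = 0.8443 × (0.8443 − 0.3115)/(0.8443 + 0.3115) = 0.3893.

0.389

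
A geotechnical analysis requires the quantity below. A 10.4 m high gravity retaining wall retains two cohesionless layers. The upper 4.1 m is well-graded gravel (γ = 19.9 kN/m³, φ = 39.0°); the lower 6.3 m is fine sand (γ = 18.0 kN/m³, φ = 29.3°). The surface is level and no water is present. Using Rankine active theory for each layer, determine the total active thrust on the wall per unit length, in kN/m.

K_a1 = tan²(45°−39.0°/2) = 0.2275; K_a2 = tan²(45°−29.3°/2) = 0.3428.
Layer 1: σ at base = K_a1 γ₁ h₁ = 18.56 kPa; P₁ = ½×18.56×4.1 = 38.05.
Layer 2: σ_v at top = γ₁h₁ = 81.59; σ_h top = K_a2×81.59 = 27.97; σ_h base = K_a2×(81.59+18.0×6.3) = 66.85.
P₂ = ½(27.97+66.85)×6.3 = 298.7. Total P_a = 38.05+298.7 = 336.7 kN/m.

337 kN/m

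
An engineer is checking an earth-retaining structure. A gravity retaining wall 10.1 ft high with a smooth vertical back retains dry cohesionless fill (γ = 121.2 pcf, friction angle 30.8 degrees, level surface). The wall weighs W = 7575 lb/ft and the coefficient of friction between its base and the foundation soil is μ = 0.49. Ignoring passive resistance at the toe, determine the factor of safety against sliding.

K_a = tan²(45° − 30.8°/2) = 0.3227.
P_a = ½K_aγH² = 0.5×0.3227×121.2×10.1² = 1995 lb/ft, acting at H/3 = 3.367 ft above the base.
FS_sliding = μW / P_a = 0.49×7575 / 1995 = 1.861.

1.86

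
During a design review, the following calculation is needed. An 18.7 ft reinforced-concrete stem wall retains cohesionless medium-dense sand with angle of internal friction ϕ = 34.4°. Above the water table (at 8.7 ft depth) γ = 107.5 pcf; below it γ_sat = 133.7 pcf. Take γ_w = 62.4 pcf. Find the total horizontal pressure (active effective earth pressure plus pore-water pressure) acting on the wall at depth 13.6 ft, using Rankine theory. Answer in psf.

663 psf

K_a = (1 − sin φ)/(1 + sin φ) = 0.2780.
γ' = 133.7 − 62.4 = 71.30 pcf.
Effective vertical stress at 13.6 ft: σ'_v = 107.5×8.7 + 71.30×4.90 = 1285 psf.
σ'_h = K_a σ'_v = 0.2780 × 1285 = 357.1 psf; u = γ_w × 4.90 = 305.8 psf.
Total σ_h = 357.1 + 305.8 = 662.9 psf.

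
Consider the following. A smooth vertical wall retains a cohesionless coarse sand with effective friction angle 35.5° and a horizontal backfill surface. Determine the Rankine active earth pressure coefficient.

K_a = tan²(45° − φ/2) = tan²(27.25°) = 0.2653.

0.265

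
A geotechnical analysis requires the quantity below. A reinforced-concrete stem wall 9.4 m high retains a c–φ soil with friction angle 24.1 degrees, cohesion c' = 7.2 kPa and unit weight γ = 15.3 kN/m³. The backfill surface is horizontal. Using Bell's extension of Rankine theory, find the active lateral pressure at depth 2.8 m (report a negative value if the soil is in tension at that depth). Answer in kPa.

K_a = (1 − sin φ)/(1 + sin φ) = 0.4201.
σ_a = K_a γ z − 2c√K_a = 0.4201×15.3×2.8 − 2×7.2×0.6482 = 8.664 kPa.

8.66 kPa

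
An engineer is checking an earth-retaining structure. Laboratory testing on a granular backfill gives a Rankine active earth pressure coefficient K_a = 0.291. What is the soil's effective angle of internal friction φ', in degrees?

33.3°

K_a = tan²(45° − φ/2) ⇒ 45° − φ/2 = arctan(√0.291) = 28.34°.
φ = 2(45° − 28.34°) = 33.31°.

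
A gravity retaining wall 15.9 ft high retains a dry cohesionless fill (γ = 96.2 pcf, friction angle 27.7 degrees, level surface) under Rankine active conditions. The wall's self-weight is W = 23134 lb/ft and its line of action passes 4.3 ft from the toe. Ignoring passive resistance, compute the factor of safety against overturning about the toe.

K_a = tan²(45° − 27.7°/2) = 0.3653.
P_a = ½K_aγH² = 0.5×0.3653×96.2×15.9² = 4443 lb/ft, acting at H/3 = 5.300 ft above the base.
Overturning moment M_o = P_a × H/3 = 4443 × 5.300 = 23550.
Resisting moment M_r = W × 4.3 = 23134 × 4.3 = 99480.
FS_overturning = M_r/M_o = 99480/23550 = 4.225.

4.22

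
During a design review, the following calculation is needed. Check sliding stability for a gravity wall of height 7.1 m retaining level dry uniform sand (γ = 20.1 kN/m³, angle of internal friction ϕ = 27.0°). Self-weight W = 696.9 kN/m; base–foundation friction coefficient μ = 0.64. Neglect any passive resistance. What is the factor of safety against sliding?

K_a = tan²(45° − 27.0°/2) = 0.3755.
P_a = ½K_aγH² = 0.5×0.3755×20.1×7.1² = 190.2 kN/m, acting at H/3 = 2.367 m above the base.
FS_sliding = μW / P_a = 0.64×696.9 / 190.2 = 2.344.

2.34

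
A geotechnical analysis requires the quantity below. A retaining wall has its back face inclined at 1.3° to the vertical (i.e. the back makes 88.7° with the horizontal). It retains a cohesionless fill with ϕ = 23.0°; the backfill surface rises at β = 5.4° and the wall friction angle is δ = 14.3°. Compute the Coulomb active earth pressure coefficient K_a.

0.434

K_a = sin²(α+φ) / [sin²α · sin(α−δ) · (1 + √{sin(φ+δ)sin(φ−β) / (sin(α−δ)sin(α+β))})²].
With α = 88.7°, φ = 23.0°, δ = 14.3°, β = 5.4°: K_a = 0.4344.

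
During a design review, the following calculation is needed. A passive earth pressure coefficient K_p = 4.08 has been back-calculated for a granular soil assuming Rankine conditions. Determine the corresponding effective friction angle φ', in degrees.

K_p = (1+sin φ)/(1−sin φ) ⇒ sin φ = (K_p − 1)/(K_p + 1) = 0.6063.
φ = arcsin(0.6063) = 37.32°.

37.3°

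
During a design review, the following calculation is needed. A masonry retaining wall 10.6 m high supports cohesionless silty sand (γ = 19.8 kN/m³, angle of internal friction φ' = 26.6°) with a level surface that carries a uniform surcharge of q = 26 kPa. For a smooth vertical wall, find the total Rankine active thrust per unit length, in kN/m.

K_a = tan²(45° − φ/2) = 0.3814.
Soil triangle: ½ K_a γ H² = 0.5×0.3814×19.8×10.6² = 424.3 kN/m.
Surcharge rectangle: K_a q H = 0.3814×26×10.6 = 105.1 kN/m.
Total = 424.3 + 105.1 = 529.4 kN/m.

529 kN/m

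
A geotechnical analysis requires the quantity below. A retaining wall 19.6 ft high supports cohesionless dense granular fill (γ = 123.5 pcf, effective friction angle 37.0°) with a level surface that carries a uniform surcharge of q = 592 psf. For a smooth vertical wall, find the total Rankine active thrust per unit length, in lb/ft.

K_a = tan²(45° − φ/2) = 0.2486.
Soil triangle: ½ K_a γ H² = 0.5×0.2486×123.5×19.6² = 5897 lb/ft.
Surcharge rectangle: K_a q H = 0.2486×592×19.6 = 2884 lb/ft.
Total = 5897 + 2884 = 8781 lb/ft.

8780 lb/ft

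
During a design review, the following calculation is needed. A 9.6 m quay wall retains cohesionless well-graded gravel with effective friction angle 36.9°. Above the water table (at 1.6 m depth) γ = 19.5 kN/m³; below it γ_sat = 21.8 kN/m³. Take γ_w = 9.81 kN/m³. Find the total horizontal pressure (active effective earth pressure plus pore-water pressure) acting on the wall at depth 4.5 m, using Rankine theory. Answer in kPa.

44.9 kPa

K_a = (1 − sin φ)/(1 + sin φ) = 0.2497.
γ' = 21.8 − 9.81 = 11.99 kN/m³.
Effective vertical stress at 4.5 m: σ'_v = 19.5×1.6 + 11.99×2.90 = 65.97 kPa.
σ'_h = K_a σ'_v = 0.2497 × 65.97 = 16.47 kPa; u = γ_w × 2.90 = 28.45 kPa.
Total σ_h = 16.47 + 28.45 = 44.92 kPa.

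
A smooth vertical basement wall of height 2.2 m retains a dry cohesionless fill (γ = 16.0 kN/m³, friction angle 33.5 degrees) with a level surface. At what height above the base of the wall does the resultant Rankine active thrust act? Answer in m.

0.733 m

K_a = 0.2887.
The pressure distribution is triangular, so the resultant acts at H/3 above the base = 2.2/3 = 0.7333 m.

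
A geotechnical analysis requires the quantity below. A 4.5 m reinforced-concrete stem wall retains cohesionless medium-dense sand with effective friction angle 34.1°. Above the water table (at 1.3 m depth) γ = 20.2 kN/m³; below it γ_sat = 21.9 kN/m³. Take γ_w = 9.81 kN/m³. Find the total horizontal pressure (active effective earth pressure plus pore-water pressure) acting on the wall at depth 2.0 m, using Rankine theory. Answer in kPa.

16.6 kPa

K_a = (1 − sin φ)/(1 + sin φ) = 0.2815.
γ' = 21.9 − 9.81 = 12.09 kN/m³.
Effective vertical stress at 2.0 m: σ'_v = 20.2×1.3 + 12.09×0.700 = 34.72 kPa.
σ'_h = K_a σ'_v = 0.2815 × 34.72 = 9.775 kPa; u = γ_w × 0.700 = 6.867 kPa.
Total σ_h = 9.775 + 6.867 = 16.64 kPa.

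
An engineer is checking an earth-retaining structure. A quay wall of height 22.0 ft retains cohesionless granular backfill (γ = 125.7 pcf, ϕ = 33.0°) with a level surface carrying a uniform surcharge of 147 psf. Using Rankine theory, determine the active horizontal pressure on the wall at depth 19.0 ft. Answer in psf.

747 psf

K_a = (1 − sin φ)/(1 + sin φ) = 0.2948.
σ_v = γz + q = 125.7 × 19.0 + 147 = 2535 psf.
σ_h = K_a σ_v = 0.2948 × 2535 = 747.4 psf.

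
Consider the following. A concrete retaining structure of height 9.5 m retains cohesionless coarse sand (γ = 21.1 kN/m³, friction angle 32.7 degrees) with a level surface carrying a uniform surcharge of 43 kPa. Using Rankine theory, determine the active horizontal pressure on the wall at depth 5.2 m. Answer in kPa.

K_a = (1 − sin φ)/(1 + sin φ) = 0.2985.
σ_v = γz + q = 21.1 × 5.2 + 43 = 152.7 kPa.
σ_h = K_a σ_v = 0.2985 × 152.7 = 45.59 kPa.

45.6 kPa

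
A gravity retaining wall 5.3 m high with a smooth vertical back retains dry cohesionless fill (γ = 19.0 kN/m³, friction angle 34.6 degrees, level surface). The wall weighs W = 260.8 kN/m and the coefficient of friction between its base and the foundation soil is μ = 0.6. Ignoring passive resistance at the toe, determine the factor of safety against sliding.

K_a = tan²(45° − 34.6°/2) = 0.2756.
P_a = ½K_aγH² = 0.5×0.2756×19.0×5.3² = 73.56 kN/m, acting at H/3 = 1.767 m above the base.
FS_sliding = μW / P_a = 0.6×260.8 / 73.56 = 2.127.

2.13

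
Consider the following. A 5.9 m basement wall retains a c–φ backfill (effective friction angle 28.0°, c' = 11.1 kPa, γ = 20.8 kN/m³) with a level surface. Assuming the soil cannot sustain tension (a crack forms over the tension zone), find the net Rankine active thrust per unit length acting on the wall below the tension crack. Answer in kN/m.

K_a = 0.3610; √K_a = 0.6009.
Tension-crack depth z_c = 2c/(γ√K_a) = 2×11.1/(20.8×0.6009) = 1.776 m.
σ_a at base = K_a γ H − 2c√K_a = 0.3610×20.8×5.9 − 2×11.1×0.6009 = 30.97 kPa.
P_a = ½ × 30.97 × (H − z_c) = 0.5×30.97×4.124 = 63.85 kN/m.

63.8 kN/m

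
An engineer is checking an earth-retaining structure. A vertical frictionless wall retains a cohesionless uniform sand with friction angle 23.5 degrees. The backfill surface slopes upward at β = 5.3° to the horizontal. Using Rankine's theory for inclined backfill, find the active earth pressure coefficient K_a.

0.437

K_a = cos β · (cos β − √(cos²β − cos²φ)) / (cos β + √(cos²β − cos²φ)).
cos β = 0.9957, cos φ = 0.9171, √(cos²β − cos²φ) = 0.3879.
K_a = 0.9957 × (0.9957 − 0.3879)/(0.9957 + 0.3879) = 0.4374.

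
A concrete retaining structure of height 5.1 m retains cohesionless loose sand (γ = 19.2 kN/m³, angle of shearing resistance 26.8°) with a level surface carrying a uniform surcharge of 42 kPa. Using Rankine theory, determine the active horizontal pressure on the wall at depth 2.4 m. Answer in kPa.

K_a = (1 − sin φ)/(1 + sin φ) = 0.3785.
σ_v = γz + q = 19.2 × 2.4 + 42 = 88.08 kPa.
σ_h = K_a σ_v = 0.3785 × 88.08 = 33.34 kPa.

33.3 kPa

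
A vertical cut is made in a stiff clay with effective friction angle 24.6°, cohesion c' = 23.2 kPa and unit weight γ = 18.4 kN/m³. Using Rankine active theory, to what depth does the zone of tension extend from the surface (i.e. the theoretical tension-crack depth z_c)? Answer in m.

3.93 m

K_a = tan²(45° − 24.6°/2) = 0.4121; √K_a = 0.6420.
The active pressure is zero where K_a γ z = 2c√K_a, so z_c = 2c/(γ√K_a) = 2×23.2/(18.4×0.6420) = 3.928 m.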